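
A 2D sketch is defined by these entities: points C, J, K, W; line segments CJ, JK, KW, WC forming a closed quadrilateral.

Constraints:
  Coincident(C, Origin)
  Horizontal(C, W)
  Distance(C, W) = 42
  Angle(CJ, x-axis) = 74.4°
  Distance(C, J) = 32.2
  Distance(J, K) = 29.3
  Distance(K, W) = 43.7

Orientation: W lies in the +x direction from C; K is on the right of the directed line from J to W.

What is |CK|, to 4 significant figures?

3.878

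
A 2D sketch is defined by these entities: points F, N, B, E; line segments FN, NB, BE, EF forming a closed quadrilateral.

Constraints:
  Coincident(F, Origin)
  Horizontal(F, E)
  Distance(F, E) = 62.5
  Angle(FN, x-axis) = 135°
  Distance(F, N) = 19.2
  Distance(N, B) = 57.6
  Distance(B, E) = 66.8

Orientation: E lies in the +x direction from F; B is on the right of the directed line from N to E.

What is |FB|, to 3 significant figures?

40.5

Checks: |NB| = 57.60 ✓; |BE| = 66.80 ✓.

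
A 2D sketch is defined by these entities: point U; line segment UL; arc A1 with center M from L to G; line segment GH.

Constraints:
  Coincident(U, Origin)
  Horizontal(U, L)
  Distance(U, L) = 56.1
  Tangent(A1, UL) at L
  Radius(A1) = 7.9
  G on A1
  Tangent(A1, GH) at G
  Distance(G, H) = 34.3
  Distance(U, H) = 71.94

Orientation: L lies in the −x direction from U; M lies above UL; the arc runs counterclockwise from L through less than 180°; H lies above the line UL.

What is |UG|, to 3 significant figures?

49.5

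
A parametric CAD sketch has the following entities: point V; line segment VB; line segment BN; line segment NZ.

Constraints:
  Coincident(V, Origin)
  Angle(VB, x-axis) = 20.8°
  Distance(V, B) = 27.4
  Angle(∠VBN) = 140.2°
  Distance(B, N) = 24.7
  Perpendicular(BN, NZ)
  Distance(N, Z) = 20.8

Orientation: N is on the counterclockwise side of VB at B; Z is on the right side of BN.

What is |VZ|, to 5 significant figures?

59.691

V is at the origin; VB runs at 20.8° with length 27.4, so B = 27.4·(cos 20.8°, sin 20.8°) = (25.614, 9.7299). ∠VBN = 140.2°, so BN runs at 20.8° + (180° − 140.2°) = 60.600° from the x-axis; with |BN| = 24.7, N = B + 24.7·(cos 60.600°, sin 60.600°) = (37.740, 31.249). BN is perpendicular to NZ; with |NZ| = 20.8 on the right of BN, Z = N + 20.8·(0.87121, -0.49090) = (55.861, 21.038). Then |VZ| = |Z − V| = 59.691.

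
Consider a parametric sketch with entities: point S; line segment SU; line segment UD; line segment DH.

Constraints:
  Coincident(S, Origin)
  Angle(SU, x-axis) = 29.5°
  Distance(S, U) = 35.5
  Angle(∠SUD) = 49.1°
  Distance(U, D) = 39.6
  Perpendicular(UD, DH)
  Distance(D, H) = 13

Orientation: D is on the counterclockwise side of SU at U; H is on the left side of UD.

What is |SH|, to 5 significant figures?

21.422

S is at the origin; SU runs at 29.5° with length 35.5, so U = 35.5·(cos 29.5°, sin 29.5°) = (30.898, 17.481). ∠SUD = 49.1°, so UD runs at 29.5° + (180° − 49.1°) = 160.40° from the x-axis; with |UD| = 39.6, D = U + 39.6·(cos 160.40°, sin 160.40°) = (-6.4078, 30.765). UD ⟂ DH; with |DH| = 13.0 on the left of UD, H = D + 13.0·(-0.33545, -0.94206) = (-10.769, 18.518). Then |SH| = |H − S| = 21.422.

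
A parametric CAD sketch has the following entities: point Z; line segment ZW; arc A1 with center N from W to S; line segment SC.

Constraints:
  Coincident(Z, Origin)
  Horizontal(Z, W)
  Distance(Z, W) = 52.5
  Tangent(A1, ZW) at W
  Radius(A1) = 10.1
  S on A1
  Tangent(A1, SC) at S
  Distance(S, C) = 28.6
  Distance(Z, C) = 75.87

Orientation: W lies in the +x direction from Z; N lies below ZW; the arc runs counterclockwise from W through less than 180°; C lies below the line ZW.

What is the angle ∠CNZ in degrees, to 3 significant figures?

128°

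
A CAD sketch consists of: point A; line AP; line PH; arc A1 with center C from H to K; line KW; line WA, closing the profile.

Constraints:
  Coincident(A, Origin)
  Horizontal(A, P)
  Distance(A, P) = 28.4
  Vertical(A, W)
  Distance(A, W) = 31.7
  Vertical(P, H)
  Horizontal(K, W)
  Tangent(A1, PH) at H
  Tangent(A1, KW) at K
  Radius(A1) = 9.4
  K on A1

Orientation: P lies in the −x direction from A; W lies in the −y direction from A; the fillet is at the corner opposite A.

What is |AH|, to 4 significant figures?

36.11

A is at the origin; A and P share the same y with |AP| = 28.4 and P on the −x side, so P = (-28.40, 0.000). AW is vertical with |AW| = 31.7 and W on the −y side, so W = (0.000, -31.70). The virtual corner opposite A is at (-28.40, -31.70). The tangent condition forces CH to be normal to PH and A1 meets KW tangentially, so CK is at right angles to KW, with radius 9.4, so the center C sits 9.4 in from both sides at C = (-19.00, -22.30). That places the tangent points at H = (-28.40, -22.30) on PH and K = (-19.00, -31.70) on KW. Then |AH| = |H − A| = 36.11.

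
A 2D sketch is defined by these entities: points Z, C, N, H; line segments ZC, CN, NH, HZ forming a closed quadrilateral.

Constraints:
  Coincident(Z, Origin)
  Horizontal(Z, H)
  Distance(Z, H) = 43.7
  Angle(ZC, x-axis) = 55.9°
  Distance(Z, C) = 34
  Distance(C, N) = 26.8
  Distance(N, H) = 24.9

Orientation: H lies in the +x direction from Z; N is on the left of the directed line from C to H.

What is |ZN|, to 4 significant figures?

51.97

Z is at the origin; ZH is horizontal with |ZH| = 43.7 and H in +x, so H = (43.7, 0). ZC runs at 55.9° with |ZC| = 34.0, so C = (19.06, 28.15). N is determined by |CN| = 26.8 and |NH| = 24.9 together: it lies at the intersection of circle(C, 26.8) and circle(H, 24.9). With |CH| = 37.41, the foot of the radical line on CH is 20.02 from C and the perpendicular offset is √(26.8² − 20.02²) = 17.82. Taking the left-of-CH solution: N = (45.65, 24.82).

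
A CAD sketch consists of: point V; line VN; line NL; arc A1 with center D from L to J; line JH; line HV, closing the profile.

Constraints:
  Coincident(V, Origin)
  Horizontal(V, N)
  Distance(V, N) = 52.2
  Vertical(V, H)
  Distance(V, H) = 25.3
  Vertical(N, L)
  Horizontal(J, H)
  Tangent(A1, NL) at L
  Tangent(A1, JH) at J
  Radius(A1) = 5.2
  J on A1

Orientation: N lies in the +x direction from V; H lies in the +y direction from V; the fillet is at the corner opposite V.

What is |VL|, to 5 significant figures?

55.936

The virtual corner opposite V is at (52.200, 25.300). Tangency of A1 to NL means the radius DL is perpendicular to NL and since A1 is tangent to JH there, DJ ⟂ JH, with radius 5.2, so the center D sits 5.2 in from both sides at D = (47.000, 20.100). That places the tangent points at L = (52.200, 20.100) on NL and J = (47.000, 25.300) on JH. Then |VL| = |L − V| = 55.936.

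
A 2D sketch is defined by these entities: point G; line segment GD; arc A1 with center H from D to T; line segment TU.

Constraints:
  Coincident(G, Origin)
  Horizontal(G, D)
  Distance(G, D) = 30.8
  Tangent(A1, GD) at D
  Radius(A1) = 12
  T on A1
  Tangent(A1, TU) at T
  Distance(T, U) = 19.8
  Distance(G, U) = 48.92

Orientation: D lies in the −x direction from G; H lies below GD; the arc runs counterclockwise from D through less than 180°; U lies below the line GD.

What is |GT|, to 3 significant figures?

45.1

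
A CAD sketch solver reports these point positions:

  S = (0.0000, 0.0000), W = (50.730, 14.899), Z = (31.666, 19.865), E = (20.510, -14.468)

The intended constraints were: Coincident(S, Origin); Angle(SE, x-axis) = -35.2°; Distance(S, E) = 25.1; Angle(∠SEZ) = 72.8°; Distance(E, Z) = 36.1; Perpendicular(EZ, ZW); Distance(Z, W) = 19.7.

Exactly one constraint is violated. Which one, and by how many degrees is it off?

Perpendicular(EZ, ZW) — off by 3.40°.

S = (0.00, 0.00) ✓; SE at -35.20° ✓; |SE| = 25.10 ✓; ∠SEZ = 72.80° ✓; |EZ| = 36.10 ✓; ∠(EZ, ZW) = 86.60° ✗; |ZW| = 19.70 ✓.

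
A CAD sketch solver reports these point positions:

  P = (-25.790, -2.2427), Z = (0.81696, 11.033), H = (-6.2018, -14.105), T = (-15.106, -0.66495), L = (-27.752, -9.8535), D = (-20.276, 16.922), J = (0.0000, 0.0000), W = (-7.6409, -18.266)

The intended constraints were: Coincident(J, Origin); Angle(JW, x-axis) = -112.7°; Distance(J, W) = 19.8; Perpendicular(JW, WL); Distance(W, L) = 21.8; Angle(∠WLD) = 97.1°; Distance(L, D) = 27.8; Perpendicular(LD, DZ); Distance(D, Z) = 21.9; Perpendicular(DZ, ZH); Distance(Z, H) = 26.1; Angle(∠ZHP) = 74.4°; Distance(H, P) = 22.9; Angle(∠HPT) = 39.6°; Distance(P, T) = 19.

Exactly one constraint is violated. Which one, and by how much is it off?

Distance(P, T) = 19 — off by 8.20.

J = (0.00, 0.00) ✓; JW at -112.7° ✓; |JW| = 19.80 ✓; ∠(JW, WL) = 90.00° ✓; |WL| = 21.80 ✓; ∠WLD = 97.10° ✓; |LD| = 27.80 ✓; ∠(LD, DZ) = 90.00° ✓; |DZ| = 21.90 ✓; ∠(DZ, ZH) = 90.00° ✓; |ZH| = 26.10 ✓; ∠ZHP = 74.40° ✓; |HP| = 22.90 ✓; ∠HPT = 39.60° ✓; |PT| = 10.80 ✗.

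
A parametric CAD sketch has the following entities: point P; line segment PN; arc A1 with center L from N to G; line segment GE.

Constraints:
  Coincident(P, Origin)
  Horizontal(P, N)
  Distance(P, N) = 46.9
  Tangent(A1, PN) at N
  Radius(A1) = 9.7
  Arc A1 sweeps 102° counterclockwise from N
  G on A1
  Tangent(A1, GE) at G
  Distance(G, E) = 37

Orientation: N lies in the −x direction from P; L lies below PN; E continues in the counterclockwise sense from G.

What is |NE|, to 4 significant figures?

47.94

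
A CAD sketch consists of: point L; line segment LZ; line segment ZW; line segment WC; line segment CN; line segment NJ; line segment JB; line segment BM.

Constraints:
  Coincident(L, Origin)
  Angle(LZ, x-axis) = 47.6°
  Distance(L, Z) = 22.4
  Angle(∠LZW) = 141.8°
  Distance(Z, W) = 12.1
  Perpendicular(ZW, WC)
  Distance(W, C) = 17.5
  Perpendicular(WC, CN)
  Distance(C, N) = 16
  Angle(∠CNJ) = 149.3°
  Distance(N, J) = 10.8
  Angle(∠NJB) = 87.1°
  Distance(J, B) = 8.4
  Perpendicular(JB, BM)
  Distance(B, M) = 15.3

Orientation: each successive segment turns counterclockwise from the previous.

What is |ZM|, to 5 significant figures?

14.098

∠NJB = 87.1° gives JB at 29.400° from the x-axis; with |JB| = 8.4, B = (9.5029, 8.3918). JB is perpendicular to BM, so BM runs at 119.40°; with |BM| = 15.3, M = (1.9920, 21.721). Then |ZM| = |M − Z| = 14.098.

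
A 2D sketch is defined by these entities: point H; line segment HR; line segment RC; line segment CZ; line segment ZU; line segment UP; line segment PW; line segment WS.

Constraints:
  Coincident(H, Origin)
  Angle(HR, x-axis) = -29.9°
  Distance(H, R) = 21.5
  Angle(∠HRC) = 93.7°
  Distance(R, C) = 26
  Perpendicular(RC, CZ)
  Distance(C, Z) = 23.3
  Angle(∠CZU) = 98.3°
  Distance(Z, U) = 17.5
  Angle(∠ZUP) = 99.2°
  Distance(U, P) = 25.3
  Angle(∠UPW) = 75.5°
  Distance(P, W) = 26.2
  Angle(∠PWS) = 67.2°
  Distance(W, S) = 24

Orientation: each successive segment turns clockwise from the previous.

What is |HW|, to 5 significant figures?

35.580

H is at the origin; HR runs at -29.9° with length 21.5, so R = (18.638, -10.717). ∠HRC = 93.7° gives RC at -116.20° from the x-axis; with |RC| = 26.0, C = (7.1591, -34.046). RC ⟂ CZ, so CZ runs at 153.80°; with |CZ| = 23.3, Z = (-13.747, -23.759). ∠CZU = 98.3° gives ZU at 72.100° from the x-axis; with |ZU| = 17.5, U = (-8.3683, -7.1062). ∠ZUP = 99.2° gives UP at -8.7000° from the x-axis; with |UP| = 25.3, P = (16.641, -10.933). ∠UPW = 75.5° gives PW at -113.20° from the x-axis; with |PW| = 26.2, W = (6.3194, -35.014). Then |HW| = |W − H| = 35.580.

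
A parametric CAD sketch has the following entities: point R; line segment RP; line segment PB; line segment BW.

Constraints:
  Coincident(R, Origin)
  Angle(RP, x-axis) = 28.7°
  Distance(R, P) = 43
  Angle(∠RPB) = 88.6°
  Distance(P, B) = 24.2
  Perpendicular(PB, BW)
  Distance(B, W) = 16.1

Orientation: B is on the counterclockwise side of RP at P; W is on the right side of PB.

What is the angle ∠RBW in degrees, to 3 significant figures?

152°

R is at the origin; RP runs at 28.7° with length 43.0, so P = 43.0·(cos 28.7°, sin 28.7°) = (37.7, 20.6). ∠RPB = 88.6°, so PB runs at 28.7° + (180° − 88.6°) = 120° from the x-axis; with |PB| = 24.2, B = P + 24.2·(cos 120°, sin 120°) = (25.6, 41.6). PB is perpendicular to BW; with |BW| = 16.1 on the right of PB, W = B + 16.1·(0.865, 0.502) = (39.5, 49.7). Then cos ∠RBW = BR·BW / (|BR||BW|), giving 152°.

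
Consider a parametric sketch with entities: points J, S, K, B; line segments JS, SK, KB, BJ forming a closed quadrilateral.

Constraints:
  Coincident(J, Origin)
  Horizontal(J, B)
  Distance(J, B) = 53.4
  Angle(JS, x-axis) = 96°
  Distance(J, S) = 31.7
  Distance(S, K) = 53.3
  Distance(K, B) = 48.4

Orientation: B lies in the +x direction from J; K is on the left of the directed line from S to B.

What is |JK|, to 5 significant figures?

67.454

Checks: |SK| = 53.30 ✓; |KB| = 48.40 ✓.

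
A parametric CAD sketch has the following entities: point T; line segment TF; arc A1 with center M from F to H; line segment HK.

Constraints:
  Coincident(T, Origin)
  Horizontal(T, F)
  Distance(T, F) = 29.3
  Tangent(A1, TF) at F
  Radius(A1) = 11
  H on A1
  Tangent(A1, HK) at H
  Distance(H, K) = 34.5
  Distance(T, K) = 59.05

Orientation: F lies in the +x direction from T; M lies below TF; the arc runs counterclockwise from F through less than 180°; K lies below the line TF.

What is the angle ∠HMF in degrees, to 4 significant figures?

119.0°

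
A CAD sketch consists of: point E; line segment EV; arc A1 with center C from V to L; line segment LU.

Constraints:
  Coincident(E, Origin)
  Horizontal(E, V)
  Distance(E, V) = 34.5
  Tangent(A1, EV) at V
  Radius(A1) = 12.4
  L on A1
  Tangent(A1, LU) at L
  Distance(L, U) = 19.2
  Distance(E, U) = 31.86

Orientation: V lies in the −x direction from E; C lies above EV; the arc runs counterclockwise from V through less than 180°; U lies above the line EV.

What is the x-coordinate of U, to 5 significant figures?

-16.914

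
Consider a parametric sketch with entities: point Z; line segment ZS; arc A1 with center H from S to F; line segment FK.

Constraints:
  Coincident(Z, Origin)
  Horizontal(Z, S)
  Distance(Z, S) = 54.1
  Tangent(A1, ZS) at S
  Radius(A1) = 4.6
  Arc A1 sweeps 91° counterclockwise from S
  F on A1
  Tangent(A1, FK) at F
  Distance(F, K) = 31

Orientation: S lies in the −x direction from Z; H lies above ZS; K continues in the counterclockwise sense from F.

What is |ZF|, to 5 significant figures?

49.721

Z is at the origin; Z and S share the same y with |ZS| = 54.1 and S on the −x side, so S = (-54.100, 0.0000). A1 meets ZS tangentially, so HS is at right angles to ZS, so H = S + (0, 4.6) = (-54.100, 4.6000). On A1, S sits at bearing -90° from H; a 91° counterclockwise sweep puts F at bearing 1°, so F = H + 4.6·(cos 1°, sin 1°) = (-49.501, 4.6803). Then |ZF| = |F − Z| = 49.721.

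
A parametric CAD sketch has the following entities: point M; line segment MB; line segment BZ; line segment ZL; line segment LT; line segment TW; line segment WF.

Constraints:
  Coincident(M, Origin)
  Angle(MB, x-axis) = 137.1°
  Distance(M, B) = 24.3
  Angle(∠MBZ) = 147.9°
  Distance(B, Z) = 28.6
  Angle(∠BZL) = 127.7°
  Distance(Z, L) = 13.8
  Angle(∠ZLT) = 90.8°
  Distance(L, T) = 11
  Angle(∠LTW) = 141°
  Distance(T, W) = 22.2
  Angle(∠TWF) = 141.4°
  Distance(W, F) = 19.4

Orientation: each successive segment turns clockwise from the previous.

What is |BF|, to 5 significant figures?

10.313

∠LTW = 141.0° gives TW at -75.500° from the x-axis; with |TW| = 22.2, W = (-2.4395, 27.109). ∠TWF = 141.4° gives WF at -114.10° from the x-axis; with |WF| = 19.4, F = (-10.361, 9.3996). Then |BF| = |F − B| = 10.313.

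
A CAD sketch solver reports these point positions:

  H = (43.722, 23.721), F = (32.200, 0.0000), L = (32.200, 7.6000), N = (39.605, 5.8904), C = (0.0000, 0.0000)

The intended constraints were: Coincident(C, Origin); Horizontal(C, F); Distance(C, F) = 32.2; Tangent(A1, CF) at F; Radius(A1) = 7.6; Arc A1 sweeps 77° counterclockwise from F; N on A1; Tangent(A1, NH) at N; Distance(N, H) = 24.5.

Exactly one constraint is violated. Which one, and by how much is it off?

Distance(N, H) = 24.5 — off by 6.20.

C = (0.00, 0.00) ✓; C.y = 0.00, F.y = 0.00 ✓; |CF| = 32.20 ✓; ∠(LF, FC) = 90.00° ✓; |LF| = 7.600 ✓; bearing(L→N) − bearing(L→F) = 77.00° ✓; |LN| = 7.600 ✓; ∠(LN, NH) = 90.00° ✓; |NH| = 18.30 ✗.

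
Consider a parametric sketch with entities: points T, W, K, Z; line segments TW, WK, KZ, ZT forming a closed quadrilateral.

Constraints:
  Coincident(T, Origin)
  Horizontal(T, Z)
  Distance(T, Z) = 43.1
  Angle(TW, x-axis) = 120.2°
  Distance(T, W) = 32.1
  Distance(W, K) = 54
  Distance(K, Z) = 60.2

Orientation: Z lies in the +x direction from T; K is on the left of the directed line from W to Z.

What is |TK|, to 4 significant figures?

64.88

T is at the origin; TZ is horizontal with |TZ| = 43.1 and Z in +x, so Z = (43.1, 0). TW runs at 120.2° with |TW| = 32.1, so W = (-16.15, 27.74). K is determined by |WK| = 54.0 and |KZ| = 60.2 together: it lies at the intersection of circle(W, 54.0) and circle(Z, 60.2). With |WZ| = 65.42, the foot of the radical line on WZ is 27.30 from W and the perpendicular offset is √(54.0² − 27.30²) = 46.59. Taking the left-of-WZ solution: K = (28.33, 58.36).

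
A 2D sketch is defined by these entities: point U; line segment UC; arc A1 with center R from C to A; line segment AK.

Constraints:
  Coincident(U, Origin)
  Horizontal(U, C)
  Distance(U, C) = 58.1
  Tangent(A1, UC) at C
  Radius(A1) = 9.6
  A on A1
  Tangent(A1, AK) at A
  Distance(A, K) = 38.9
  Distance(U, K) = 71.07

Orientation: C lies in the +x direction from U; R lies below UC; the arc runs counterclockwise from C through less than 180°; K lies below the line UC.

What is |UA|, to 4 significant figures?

49.61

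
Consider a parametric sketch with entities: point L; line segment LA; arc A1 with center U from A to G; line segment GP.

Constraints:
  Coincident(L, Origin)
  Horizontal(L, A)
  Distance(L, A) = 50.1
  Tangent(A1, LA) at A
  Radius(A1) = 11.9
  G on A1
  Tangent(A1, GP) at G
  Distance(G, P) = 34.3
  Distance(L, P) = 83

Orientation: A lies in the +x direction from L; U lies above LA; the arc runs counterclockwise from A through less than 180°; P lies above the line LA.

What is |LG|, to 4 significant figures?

61.89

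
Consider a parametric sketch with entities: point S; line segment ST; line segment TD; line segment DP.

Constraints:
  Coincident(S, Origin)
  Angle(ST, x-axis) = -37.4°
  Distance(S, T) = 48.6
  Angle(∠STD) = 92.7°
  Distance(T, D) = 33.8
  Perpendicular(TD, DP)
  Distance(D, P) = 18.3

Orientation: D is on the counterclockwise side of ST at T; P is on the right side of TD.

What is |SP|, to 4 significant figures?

75.97

S is at the origin; ST runs at -37.4° with length 48.6, so T = 48.6·(cos -37.4°, sin -37.4°) = (38.61, -29.52). ∠STD = 92.7°, so TD runs at -37.4° + (180° − 92.7°) = 49.90° from the x-axis; with |TD| = 33.8, D = T + 33.8·(cos 49.90°, sin 49.90°) = (60.38, -3.664). TD ⟂ DP; with |DP| = 18.3 on the right of TD, P = D + 18.3·(0.7649, -0.6441) = (74.38, -15.45). Then |SP| = |P − S| = 75.97.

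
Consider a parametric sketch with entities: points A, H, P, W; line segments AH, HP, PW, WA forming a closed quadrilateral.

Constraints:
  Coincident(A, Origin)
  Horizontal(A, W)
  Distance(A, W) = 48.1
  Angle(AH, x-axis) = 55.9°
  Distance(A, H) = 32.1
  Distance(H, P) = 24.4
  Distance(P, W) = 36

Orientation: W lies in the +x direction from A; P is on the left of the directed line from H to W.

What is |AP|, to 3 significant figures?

53.9

Checks: |HP| = 24.40 ✓; |PW| = 36.00 ✓.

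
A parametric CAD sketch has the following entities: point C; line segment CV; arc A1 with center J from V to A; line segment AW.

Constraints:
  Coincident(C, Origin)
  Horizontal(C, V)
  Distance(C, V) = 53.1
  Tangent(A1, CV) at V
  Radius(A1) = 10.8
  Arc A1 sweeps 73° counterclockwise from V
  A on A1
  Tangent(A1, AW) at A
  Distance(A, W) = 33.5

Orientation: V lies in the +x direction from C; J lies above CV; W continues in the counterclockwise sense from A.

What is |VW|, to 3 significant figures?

44.5

C is at the origin; CV is horizontal with |CV| = 53.1 and V on the +x side, so V = (53.1, 0.00). Tangency of A1 to CV means the radius JV is perpendicular to CV, so J = V + (0, 10.8) = (53.1, 10.8). On A1, V sits at bearing -90° from J; a 73° counterclockwise sweep puts A at bearing -17°, so A = J + 10.8·(cos -17°, sin -17°) = (63.4, 7.64). Tangency of A1 to AW means the radius JA is perpendicular to AW, so AW runs along (−sin -17°, cos -17°); with |AW| = 33.5, W = (73.2, 39.7). Then |VW| = |W − V| = 44.5.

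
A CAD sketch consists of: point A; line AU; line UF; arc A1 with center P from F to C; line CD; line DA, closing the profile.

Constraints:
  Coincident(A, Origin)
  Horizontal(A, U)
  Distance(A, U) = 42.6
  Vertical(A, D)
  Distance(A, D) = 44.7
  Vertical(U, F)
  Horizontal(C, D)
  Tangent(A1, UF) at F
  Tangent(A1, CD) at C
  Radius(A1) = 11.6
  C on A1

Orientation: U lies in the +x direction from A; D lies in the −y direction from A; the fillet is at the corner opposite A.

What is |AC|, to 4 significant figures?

54.40

The virtual corner opposite A is at (42.60, -44.70). The tangent condition forces PF to be normal to UF and A1 meets CD tangentially, so PC is at right angles to CD, with radius 11.6, so the center P sits 11.6 in from both sides at P = (31.00, -33.10). That places the tangent points at F = (42.60, -33.10) on UF and C = (31.00, -44.70) on CD. Then |AC| = |C − A| = 54.40.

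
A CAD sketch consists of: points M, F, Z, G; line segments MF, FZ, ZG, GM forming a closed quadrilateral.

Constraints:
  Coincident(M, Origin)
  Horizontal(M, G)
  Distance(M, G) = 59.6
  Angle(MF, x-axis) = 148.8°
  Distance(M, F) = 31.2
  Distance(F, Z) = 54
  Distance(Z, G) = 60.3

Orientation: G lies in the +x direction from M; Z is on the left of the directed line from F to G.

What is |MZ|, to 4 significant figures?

48.64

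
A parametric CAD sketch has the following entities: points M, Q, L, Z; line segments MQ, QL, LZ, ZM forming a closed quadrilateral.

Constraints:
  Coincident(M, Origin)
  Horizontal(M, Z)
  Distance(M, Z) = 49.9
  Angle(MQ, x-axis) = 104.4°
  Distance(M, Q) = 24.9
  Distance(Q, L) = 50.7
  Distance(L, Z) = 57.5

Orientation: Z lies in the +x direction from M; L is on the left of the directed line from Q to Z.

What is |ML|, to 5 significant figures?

64.765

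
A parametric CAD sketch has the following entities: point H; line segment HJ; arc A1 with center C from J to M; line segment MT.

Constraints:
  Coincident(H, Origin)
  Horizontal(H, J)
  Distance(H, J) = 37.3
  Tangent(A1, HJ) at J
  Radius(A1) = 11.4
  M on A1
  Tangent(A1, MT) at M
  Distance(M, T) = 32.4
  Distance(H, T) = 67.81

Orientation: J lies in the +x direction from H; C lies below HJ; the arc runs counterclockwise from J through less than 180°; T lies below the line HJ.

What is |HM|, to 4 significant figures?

35.61

Checks: ∠(CJ, JH) = 90.00° ✓; |CM| = 11.40 ✓; ∠(CM, MT) = 90.00° ✓; |MT| = 32.40 ✓; |HT| = 67.81 ✓.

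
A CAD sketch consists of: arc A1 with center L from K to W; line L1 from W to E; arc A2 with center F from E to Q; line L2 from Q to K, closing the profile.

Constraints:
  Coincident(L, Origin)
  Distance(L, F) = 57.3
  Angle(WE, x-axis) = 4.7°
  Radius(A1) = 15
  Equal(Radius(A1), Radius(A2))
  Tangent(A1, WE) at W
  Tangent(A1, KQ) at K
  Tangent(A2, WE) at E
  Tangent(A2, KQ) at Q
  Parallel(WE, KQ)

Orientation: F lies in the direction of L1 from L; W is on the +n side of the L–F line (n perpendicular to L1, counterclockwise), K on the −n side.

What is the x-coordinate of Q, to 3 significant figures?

58.3

The slot axis is L1's direction at 4.7°, so u = (cos 4.7°, sin 4.7°) = (0.997, 0.0819) and n = (−sin 4.7°, cos 4.7°) = (-0.0819, 0.997). L is at the origin and F lies 57.3 along u from L, so F = 57.3·u = (57.1, 4.70). Tangency of A1 to both parallel lines with radius 15.0 puts W and K at L ± 15.0·n: W = (-1.23, 14.9), K = (1.23, -14.9). Equal radii place E and Q the same way about F: E = F + 15.0·n = (55.9, 19.6), Q = F − 15.0·n = (58.3, -10.3). So Q.x = 58.3.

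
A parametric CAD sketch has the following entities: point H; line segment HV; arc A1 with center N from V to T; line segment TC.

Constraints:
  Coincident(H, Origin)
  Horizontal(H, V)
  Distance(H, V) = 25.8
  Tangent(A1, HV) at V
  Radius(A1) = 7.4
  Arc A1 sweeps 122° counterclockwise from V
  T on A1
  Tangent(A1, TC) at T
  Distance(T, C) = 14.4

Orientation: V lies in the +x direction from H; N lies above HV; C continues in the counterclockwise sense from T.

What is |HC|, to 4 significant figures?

33.93

H is at the origin; HV is horizontal with |HV| = 25.8 and V on the +x side, so V = (25.80, 0.000). Tangency of A1 to HV means the radius NV is perpendicular to HV, so N = V + (0, 7.4) = (25.80, 7.400). On A1, V sits at bearing -90° from N; a 122° counterclockwise sweep puts T at bearing 32°, so T = N + 7.4·(cos 32°, sin 32°) = (32.08, 11.32). Since A1 is tangent to TC there, NT ⟂ TC, so TC runs along (−sin 32°, cos 32°); with |TC| = 14.4, C = (24.44, 23.53). Then |HC| = |C − H| = 33.93.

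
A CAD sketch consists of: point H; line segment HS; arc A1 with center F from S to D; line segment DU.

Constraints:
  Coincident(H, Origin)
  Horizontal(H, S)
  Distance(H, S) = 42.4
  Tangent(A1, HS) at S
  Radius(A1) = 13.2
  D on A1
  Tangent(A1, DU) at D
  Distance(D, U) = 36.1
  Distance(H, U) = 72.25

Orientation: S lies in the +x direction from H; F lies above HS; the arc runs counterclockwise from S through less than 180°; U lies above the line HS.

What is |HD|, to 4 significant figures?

57.41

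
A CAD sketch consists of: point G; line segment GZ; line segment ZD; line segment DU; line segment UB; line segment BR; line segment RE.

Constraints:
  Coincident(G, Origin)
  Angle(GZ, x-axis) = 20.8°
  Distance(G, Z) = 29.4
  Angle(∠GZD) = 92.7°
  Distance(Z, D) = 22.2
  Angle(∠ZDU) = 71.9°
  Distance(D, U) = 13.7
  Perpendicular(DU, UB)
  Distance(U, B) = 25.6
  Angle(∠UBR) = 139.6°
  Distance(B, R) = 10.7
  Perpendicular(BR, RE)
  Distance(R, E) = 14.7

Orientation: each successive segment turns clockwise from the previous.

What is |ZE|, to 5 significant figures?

11.748

G is at the origin; GZ runs at 20.8° with length 29.4, so Z = (27.484, 10.440). ∠GZD = 92.7° gives ZD at -66.500° from the x-axis; with |ZD| = 22.2, D = (36.336, -9.9186). ∠ZDU = 71.9° gives DU at -174.60° from the x-axis; with |DU| = 13.7, U = (22.697, -11.208). The perpendicularity gives UB at right angles to DU, so UB runs at 95.400°; with |UB| = 25.6, B = (20.288, 14.279). ∠UBR = 139.6° gives BR at 55.000° from the x-axis; with |BR| = 10.7, R = (26.425, 23.043). BR is perpendicular to RE, so RE runs at -35.000°; with |RE| = 14.7, E = (38.467, 14.612). Then |ZE| = |E − Z| = 11.748.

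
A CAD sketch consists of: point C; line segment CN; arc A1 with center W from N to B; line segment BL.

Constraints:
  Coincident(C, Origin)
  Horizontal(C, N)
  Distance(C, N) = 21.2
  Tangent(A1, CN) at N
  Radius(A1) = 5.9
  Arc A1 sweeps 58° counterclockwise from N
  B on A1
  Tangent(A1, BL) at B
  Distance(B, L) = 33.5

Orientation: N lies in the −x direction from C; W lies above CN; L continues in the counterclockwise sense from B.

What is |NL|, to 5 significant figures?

38.603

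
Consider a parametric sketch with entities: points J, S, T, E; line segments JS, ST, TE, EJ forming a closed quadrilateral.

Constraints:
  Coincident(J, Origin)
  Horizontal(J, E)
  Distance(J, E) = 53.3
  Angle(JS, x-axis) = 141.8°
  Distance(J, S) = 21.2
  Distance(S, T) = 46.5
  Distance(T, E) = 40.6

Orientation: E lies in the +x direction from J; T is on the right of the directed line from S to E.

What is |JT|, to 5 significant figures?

25.445

J is at the origin; J and E share the same y with |JE| = 53.3 and E in +x, so E = (53.3, 0). JS runs at 141.8° with |JS| = 21.2, so S = (-16.660, 13.110). T is determined by |ST| = 46.5 and |TE| = 40.6 together: it lies at the intersection of circle(S, 46.5) and circle(E, 40.6). With |SE| = 71.178, the foot of the radical line on SE is 39.199 from S and the perpendicular offset is √(46.5² − 39.199²) = 25.014. Taking the right-of-SE solution: T = (17.261, -18.696).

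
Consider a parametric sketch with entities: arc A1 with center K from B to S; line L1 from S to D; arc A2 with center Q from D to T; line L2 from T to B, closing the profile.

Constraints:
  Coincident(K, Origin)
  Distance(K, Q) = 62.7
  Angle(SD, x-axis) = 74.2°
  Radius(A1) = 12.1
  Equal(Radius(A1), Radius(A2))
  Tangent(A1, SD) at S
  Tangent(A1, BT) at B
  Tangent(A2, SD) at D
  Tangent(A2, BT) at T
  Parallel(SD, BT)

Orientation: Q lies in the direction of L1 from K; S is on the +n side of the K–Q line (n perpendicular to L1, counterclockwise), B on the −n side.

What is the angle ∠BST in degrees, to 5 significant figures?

68.895°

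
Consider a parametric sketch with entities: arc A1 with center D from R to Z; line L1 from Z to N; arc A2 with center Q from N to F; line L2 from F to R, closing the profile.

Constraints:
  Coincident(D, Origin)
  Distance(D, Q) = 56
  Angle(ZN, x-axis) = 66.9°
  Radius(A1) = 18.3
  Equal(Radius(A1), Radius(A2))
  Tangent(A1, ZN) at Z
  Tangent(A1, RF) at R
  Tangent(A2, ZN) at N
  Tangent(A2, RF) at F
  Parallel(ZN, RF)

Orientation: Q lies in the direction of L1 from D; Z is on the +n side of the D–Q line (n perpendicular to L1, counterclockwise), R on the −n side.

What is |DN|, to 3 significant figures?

58.9

The slot axis is L1's direction at 66.9°, so u = (cos 66.9°, sin 66.9°) = (0.392, 0.920) and n = (−sin 66.9°, cos 66.9°) = (-0.920, 0.392). D is at the origin and Q lies 56.0 along u from D, so Q = 56.0·u = (22.0, 51.5). Tangency of A1 to both parallel lines with radius 18.3 puts Z and R at D ± 18.3·n: Z = (-16.8, 7.18), R = (16.8, -7.18). Equal radii place N and F the same way about Q: N = Q + 18.3·n = (5.14, 58.7), F = Q − 18.3·n = (38.8, 44.3). Then |DN| = |N − D| = 58.9.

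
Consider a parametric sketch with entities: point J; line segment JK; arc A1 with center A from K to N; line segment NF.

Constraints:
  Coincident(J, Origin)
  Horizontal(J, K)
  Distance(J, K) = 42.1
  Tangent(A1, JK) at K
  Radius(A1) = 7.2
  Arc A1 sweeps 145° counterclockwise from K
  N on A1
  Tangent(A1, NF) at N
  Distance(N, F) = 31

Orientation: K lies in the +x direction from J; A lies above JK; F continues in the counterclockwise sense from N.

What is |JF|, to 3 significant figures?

37.3

J is at the origin; J and K share the same y with |JK| = 42.1 and K on the +x side, so K = (42.1, 0.00). Tangency of A1 to JK means the radius AK is perpendicular to JK, so A = K + (0, 7.2) = (42.1, 7.20). On A1, K sits at bearing -90° from A; a 145° counterclockwise sweep puts N at bearing 55°, so N = A + 7.2·(cos 55°, sin 55°) = (46.2, 13.1). Tangency of A1 to NF means the radius AN is perpendicular to NF, so NF runs along (−sin 55°, cos 55°); with |NF| = 31.0, F = (20.8, 30.9). Then |JF| = |F − J| = 37.3.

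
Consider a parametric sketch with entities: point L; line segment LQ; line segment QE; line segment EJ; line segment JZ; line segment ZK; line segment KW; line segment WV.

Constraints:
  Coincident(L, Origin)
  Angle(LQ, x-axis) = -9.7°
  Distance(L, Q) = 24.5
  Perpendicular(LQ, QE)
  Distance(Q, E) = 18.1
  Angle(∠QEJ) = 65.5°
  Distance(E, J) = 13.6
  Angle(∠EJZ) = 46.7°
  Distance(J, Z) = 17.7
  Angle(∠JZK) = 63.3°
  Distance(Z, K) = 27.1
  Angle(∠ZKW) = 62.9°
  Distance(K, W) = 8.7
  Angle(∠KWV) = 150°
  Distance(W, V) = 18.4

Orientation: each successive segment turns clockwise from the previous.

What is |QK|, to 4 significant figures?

32.84

∠EJZ = 46.7° gives JZ at 12.50° from the x-axis; with |JZ| = 17.7, Z = (27.13, -10.49). ∠JZK = 63.3° gives ZK at -104.2° from the x-axis; with |ZK| = 27.1, K = (20.48, -36.77). Then |QK| = |K − Q| = 32.84.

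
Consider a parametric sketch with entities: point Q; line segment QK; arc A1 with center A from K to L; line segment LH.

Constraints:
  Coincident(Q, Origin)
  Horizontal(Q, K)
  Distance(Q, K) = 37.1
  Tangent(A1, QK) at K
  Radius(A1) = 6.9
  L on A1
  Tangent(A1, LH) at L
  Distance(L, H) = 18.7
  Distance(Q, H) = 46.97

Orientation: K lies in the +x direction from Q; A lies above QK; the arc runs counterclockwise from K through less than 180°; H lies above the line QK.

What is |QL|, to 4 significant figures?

44.61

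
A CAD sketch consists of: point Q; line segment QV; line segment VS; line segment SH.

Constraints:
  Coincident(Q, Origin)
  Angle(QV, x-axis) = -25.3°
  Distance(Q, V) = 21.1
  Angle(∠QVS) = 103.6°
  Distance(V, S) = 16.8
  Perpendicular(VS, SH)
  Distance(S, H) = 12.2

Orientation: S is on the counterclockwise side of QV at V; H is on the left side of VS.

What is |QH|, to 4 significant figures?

23.29

Q is at the origin; QV runs at -25.3° with length 21.1, so V = 21.1·(cos -25.3°, sin -25.3°) = (19.08, -9.017). ∠QVS = 103.6°, so VS runs at -25.3° + (180° − 103.6°) = 51.10° from the x-axis; with |VS| = 16.8, S = V + 16.8·(cos 51.10°, sin 51.10°) = (29.63, 4.057). VS is perpendicular to SH; with |SH| = 12.2 on the left of VS, H = S + 12.2·(-0.7782, 0.6280) = (20.13, 11.72). Then |QH| = |H − Q| = 23.29.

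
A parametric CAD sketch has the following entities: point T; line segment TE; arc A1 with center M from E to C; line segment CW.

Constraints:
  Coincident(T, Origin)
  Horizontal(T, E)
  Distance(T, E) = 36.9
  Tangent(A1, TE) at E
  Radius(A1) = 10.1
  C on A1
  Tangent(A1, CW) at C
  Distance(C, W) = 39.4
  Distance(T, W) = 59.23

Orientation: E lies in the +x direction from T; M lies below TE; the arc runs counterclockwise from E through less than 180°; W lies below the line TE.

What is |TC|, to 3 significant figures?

29.1

Checks: T = (0.00, 0.00) ✓; |MC| = 10.10 ✓; ∠(MC, CW) = 90.00° ✓; |CW| = 39.40 ✓; |TW| = 59.23 ✓.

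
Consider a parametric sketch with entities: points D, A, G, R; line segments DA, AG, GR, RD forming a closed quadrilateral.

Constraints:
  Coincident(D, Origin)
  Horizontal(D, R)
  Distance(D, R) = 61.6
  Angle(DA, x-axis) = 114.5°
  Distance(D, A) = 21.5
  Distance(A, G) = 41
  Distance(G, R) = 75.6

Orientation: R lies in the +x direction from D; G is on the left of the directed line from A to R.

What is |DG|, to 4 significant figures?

56.67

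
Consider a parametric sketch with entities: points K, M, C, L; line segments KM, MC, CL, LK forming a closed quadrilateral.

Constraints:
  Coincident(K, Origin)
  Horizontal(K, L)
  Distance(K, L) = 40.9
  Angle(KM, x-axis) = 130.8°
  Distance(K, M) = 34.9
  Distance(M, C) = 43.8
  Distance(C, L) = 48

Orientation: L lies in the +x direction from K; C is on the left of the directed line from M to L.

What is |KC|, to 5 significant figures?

45.909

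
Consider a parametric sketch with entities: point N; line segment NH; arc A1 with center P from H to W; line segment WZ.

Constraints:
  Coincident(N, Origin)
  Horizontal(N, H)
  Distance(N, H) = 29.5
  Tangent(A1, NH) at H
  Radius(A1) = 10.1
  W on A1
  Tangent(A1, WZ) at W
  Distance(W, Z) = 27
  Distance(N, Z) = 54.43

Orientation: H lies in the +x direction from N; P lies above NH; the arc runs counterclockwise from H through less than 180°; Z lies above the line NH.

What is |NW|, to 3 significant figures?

40.8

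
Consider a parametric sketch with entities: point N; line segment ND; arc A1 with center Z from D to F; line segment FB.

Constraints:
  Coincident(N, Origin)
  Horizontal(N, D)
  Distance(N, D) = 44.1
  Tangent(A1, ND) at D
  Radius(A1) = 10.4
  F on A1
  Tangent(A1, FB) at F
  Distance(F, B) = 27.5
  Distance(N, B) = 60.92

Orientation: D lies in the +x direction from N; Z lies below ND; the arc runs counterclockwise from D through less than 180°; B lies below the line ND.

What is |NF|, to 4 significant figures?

37.67

Checks: |ZF| = 10.40 ✓; ∠(ZF, FB) = 90.00° ✓; |FB| = 27.50 ✓; |NB| = 60.92 ✓.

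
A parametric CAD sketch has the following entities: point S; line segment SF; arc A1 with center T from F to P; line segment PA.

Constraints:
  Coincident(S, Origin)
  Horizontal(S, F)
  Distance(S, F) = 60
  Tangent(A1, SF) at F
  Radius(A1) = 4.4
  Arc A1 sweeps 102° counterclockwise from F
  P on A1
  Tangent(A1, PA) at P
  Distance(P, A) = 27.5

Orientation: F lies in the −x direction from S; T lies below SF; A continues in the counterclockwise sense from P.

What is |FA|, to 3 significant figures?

32.2

S is at the origin; S and F share the same y with |SF| = 60.0 and F on the −x side, so F = (-60.0, 0.00). Since A1 is tangent to SF there, TF ⟂ SF, so T = F + (0, -4.4) = (-60.0, -4.40). On A1, F sits at bearing 90° from T; a 102° counterclockwise sweep puts P at bearing 192°, so P = T + 4.4·(cos 192°, sin 192°) = (-64.3, -5.31). A1 meets PA tangentially, so TP is at right angles to PA, so PA runs along (−sin 192°, cos 192°); with |PA| = 27.5, A = (-58.6, -32.2). Then |FA| = |A − F| = 32.2.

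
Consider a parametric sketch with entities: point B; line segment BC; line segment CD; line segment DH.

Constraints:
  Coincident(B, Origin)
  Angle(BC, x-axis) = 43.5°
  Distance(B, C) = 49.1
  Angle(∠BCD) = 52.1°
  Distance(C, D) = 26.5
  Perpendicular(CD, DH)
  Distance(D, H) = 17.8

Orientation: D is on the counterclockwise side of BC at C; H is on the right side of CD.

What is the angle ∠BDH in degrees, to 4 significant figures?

174.6°

B is at the origin; BC runs at 43.5° with length 49.1, so C = 49.1·(cos 43.5°, sin 43.5°) = (35.62, 33.80). ∠BCD = 52.1°, so CD runs at 43.5° + (180° − 52.1°) = 171.4° from the x-axis; with |CD| = 26.5, D = C + 26.5·(cos 171.4°, sin 171.4°) = (9.414, 37.76). CD is perpendicular to DH; with |DH| = 17.8 on the right of CD, H = D + 17.8·(0.1495, 0.9888) = (12.08, 55.36). Then cos ∠BDH = DB·DH / (|DB||DH|), giving 174.6°.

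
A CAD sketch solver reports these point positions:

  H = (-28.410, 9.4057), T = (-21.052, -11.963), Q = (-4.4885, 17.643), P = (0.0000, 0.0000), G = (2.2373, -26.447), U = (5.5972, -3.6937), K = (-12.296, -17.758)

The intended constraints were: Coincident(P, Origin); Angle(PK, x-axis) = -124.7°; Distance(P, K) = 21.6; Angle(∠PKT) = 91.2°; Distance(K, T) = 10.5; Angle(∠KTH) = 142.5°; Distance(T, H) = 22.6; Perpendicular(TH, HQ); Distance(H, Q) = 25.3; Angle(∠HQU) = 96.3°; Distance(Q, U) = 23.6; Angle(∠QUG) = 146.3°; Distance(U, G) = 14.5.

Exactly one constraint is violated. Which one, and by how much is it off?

Distance(U, G) = 14.5 — off by 8.50.

P = (0.00, 0.00) ✓; PK at -124.7° ✓; |PK| = 21.60 ✓; ∠PKT = 91.20° ✓; |KT| = 10.50 ✓; ∠KTH = 142.5° ✓; |TH| = 22.60 ✓; ∠(TH, HQ) = 90.00° ✓; |HQ| = 25.30 ✓; ∠HQU = 96.30° ✓; |QU| = 23.60 ✓; ∠QUG = 146.3° ✓; |UG| = 23.00 ✗.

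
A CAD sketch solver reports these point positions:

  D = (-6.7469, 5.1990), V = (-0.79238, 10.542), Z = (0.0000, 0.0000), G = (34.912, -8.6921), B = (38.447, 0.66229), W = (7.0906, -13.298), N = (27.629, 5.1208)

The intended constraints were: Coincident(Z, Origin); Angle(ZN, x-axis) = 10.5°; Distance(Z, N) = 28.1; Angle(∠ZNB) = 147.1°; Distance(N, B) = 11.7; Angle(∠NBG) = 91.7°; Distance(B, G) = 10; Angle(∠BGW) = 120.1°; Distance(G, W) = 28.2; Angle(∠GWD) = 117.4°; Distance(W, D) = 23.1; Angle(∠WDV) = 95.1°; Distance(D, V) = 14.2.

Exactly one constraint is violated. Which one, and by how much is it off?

Distance(D, V) = 14.2 — off by 6.20.

Z = (0.00, 0.00) ✓; ZN at 10.50° ✓; |ZN| = 28.10 ✓; ∠ZNB = 147.1° ✓; |NB| = 11.70 ✓; ∠NBG = 91.70° ✓; |BG| = 10.00 ✓; ∠BGW = 120.1° ✓; |GW| = 28.20 ✓; ∠GWD = 117.4° ✓; |WD| = 23.10 ✓; ∠WDV = 95.10° ✓; |DV| = 8.000 ✗.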